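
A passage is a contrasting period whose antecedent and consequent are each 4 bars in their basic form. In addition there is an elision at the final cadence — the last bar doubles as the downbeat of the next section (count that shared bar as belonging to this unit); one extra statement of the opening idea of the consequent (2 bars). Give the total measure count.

Basic contrasting period: 4 + 4 = 8 bars.
8 (basic form) + 2 (extra statement) = 10.
The elision shares a bar with the next section but does not change this unit's count.

10 measures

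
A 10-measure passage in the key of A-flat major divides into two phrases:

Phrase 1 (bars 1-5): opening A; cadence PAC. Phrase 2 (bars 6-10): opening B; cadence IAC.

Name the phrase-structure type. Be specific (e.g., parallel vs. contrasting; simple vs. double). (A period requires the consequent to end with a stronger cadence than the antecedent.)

The second phrase closes with an imperfect authentic cadence, which is not stronger than the first phrase's perfect authentic cadence; without a weak→strong cadential pair there is no antecedent–consequent relationship, so this is a phrase group rather than a period.

phrase group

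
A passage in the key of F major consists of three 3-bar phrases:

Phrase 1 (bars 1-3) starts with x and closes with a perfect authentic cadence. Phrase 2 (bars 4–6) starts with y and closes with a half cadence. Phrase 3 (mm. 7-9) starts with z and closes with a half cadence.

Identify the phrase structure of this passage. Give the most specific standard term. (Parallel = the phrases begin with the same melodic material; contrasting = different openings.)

The final phrase closes with a half cadence, which is not stronger than the preceding half cadence; the 3 phrases lack an overall antecedent–consequent design and so form a phrase group.

phrase group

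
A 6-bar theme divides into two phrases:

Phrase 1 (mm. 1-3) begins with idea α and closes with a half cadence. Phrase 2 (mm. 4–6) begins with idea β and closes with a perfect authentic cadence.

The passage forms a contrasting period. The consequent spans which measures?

measures 4–6

The antecedent is the phrase ending with the weaker cadence (half cadence, phrase 1) and the consequent the one ending more conclusively (perfect authentic cadence, phrase 2); the consequent is mm. 4–6.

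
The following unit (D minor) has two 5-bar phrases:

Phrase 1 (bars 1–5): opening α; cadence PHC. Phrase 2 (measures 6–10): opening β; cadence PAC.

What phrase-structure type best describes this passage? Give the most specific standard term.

Phrase 1 ends with a Phrygian half cadence (weaker) and phrase 2 with a perfect authentic cadence (stronger): antecedent + consequent = a period.
The two phrases open with different material (α / β), so the period is contrasting.

contrasting period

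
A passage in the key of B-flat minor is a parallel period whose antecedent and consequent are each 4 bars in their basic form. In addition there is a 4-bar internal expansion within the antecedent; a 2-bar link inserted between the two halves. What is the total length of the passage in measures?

14 measures

Basic parallel period: 4 + 4 = 8 bars.
8 (basic form) + 4 (internal expansion) + 2 (link) = 14.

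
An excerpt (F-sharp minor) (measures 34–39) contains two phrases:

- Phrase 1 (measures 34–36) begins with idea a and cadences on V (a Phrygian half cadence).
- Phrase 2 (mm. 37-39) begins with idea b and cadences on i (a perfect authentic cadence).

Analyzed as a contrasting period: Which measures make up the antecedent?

The antecedent is the phrase ending with the weaker cadence (Phrygian half cadence, phrase 1) and the consequent the one ending more conclusively (perfect authentic cadence, phrase 2); the antecedent is bars 34–36.

measures 34–36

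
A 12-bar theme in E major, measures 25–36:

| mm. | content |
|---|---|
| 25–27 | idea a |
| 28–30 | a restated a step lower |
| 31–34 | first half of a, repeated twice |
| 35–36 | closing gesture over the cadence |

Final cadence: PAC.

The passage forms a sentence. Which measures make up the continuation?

After the presentation (bars 25-30), the continuation covers the fragmentation through the cadence: mm. 31–36.

measures 31–36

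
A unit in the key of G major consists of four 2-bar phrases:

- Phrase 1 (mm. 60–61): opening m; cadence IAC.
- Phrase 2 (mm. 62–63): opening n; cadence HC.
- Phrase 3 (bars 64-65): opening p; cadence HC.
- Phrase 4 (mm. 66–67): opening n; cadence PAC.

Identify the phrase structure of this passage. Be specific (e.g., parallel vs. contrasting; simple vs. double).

Four phrases in two halves: the first half (mm. 60–63) ends with a half cadence, the second (bars 64–67) with a perfect authentic cadence — a large antecedent–consequent pair, i.e. a double period.
Phrase 3 begins with different material from phrase 1, making it contrasting.

contrasting double period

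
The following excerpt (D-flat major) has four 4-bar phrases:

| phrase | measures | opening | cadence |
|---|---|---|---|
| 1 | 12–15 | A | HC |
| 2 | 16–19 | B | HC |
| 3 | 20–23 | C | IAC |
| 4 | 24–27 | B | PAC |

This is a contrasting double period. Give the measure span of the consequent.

In a double period the first pair of phrases (ending half cadence) is the large antecedent and the second pair (ending perfect authentic cadence) is the large consequent; the consequent is measures 20–27.

measures 20–27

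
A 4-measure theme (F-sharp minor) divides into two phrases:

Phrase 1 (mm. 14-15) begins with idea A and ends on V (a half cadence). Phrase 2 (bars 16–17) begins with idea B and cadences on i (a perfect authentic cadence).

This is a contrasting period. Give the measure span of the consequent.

measures 16–17

The phrase ending with the weaker cadence (half cadence) is the antecedent; the one ending more conclusively (perfect authentic cadence) is the consequent. The consequent is measures 16–17.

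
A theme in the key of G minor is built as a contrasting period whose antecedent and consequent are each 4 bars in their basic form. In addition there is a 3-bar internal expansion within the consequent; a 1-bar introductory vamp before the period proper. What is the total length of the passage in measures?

12 measures

Basic contrasting period: 4 + 4 = 8 bars.
8 (basic form) + 3 (internal expansion) + 1 (introduction) = 12.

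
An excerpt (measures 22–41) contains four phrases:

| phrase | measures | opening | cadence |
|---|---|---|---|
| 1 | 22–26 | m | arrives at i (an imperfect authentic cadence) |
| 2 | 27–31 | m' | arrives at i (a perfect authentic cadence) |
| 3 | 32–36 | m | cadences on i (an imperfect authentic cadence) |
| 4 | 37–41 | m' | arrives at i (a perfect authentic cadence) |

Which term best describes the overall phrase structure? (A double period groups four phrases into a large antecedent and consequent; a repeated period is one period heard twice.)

repeated period

The cadence pattern IAC–PAC–IAC–PAC is weak–strong twice, and phrases 3–4 restate phrases 1–2: a period heard twice, not a double period (which would end weakly at phrase 2).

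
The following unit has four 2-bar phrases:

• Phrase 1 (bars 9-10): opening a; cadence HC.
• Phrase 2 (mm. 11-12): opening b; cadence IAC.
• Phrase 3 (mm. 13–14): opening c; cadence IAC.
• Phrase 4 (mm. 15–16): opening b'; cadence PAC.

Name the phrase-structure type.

Four phrases in two halves: the first half (mm. 9–12) ends with an imperfect authentic cadence, the second (bars 13–16) with a perfect authentic cadence — a large antecedent–consequent pair, i.e. a double period.
Phrase 3 begins with different material from phrase 1, making it contrasting.

contrasting double period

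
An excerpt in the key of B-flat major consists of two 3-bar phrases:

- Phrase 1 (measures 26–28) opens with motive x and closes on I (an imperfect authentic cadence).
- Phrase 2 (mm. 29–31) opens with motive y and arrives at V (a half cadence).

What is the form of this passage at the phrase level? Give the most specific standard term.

phrase group

The second phrase closes with a half cadence, which is not stronger than the first phrase's imperfect authentic cadence; without a weak→strong cadential pair there is no antecedent–consequent relationship, so this is a phrase group rather than a period.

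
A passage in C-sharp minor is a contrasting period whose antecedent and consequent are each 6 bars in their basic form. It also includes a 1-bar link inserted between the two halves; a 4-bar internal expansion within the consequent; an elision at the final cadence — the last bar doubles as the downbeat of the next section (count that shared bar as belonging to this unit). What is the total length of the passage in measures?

17 measures

Basic contrasting period: 6 + 6 = 12 bars.
12 (basic form) + 1 (link) + 4 (internal expansion) = 17.
The elision shares a bar with the next section but does not change this unit's count.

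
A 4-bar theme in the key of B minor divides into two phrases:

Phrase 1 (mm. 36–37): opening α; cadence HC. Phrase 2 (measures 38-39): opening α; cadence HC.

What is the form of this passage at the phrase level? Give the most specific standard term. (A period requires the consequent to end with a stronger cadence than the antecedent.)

repeated phrase

Both phrases have the same opening (α) and the same cadence (half cadence): the second is a restatement, not a consequent, so this is a repeated phrase rather than a period.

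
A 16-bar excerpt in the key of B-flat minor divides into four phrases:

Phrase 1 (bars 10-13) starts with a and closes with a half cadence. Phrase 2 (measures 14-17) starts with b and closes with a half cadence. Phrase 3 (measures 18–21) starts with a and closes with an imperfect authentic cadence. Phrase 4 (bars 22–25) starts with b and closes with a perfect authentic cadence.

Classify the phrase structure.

parallel double period

Four phrases in two halves: the first half (mm. 10–17) ends with a half cadence, the second (measures 18–25) with a perfect authentic cadence — a large antecedent–consequent pair, i.e. a double period.
Phrase 3 begins with the same material as phrase 1, making it parallel.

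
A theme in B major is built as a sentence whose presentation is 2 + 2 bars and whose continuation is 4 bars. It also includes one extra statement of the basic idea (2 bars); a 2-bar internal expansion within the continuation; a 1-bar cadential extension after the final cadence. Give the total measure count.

13 measures

Basic sentence: 2 + 2 + 4 = 8 bars.
8 (basic form) + 2 (extra statement) + 2 (internal expansion) + 1 (cadential extension) = 13.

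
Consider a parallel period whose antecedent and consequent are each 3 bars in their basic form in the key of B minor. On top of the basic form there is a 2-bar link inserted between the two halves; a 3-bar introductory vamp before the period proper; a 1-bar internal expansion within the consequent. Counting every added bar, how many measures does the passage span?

12 measures

Basic parallel period: 3 + 3 = 6 bars.
6 (basic form) + 2 (link) + 3 (introduction) + 1 (internal expansion) = 12.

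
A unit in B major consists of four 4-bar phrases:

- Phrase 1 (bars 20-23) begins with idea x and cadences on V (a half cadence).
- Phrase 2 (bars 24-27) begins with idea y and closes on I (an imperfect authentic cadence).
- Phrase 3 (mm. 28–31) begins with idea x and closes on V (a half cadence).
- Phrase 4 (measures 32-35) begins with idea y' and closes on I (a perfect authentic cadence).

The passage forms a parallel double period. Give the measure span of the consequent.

measures 28–35

In a double period the first pair of phrases (ending imperfect authentic cadence) is the large antecedent and the second pair (ending perfect authentic cadence) is the large consequent; the consequent is measures 28–35.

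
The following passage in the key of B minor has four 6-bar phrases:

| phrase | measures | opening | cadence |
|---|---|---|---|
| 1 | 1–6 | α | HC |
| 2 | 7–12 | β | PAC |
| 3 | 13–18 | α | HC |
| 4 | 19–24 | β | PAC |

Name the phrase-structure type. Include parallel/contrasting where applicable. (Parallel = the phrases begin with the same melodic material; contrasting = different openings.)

The cadence pattern HC–PAC–HC–PAC is weak–strong twice, and phrases 3–4 restate phrases 1–2: a period heard twice, not a double period (which would end weakly at phrase 2).

repeated period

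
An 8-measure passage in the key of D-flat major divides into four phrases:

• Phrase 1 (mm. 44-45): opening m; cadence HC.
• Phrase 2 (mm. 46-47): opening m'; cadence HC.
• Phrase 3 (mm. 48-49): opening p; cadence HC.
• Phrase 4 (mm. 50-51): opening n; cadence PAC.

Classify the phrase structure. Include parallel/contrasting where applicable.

Four phrases in two halves: the first half (mm. 44–47) ends with a half cadence, the second (measures 48–51) with a perfect authentic cadence — a large antecedent–consequent pair, i.e. a double period.
Phrase 3 begins with different material from phrase 1, making it contrasting.

contrasting double period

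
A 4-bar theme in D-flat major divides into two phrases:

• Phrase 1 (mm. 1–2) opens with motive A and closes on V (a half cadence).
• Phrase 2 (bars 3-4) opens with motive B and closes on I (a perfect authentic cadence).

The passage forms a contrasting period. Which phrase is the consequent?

phrase 2

The phrase ending with the weaker cadence (half cadence) is the antecedent; the one ending more conclusively (perfect authentic cadence) is the consequent. The consequent is phrase 2.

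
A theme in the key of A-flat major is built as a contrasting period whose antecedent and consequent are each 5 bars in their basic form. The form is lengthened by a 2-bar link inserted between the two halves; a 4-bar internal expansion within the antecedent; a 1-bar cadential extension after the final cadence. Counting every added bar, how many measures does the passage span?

Basic contrasting period: 5 + 5 = 10 bars.
10 (basic form) + 2 (link) + 4 (internal expansion) + 1 (cadential extension) = 17.

17 measures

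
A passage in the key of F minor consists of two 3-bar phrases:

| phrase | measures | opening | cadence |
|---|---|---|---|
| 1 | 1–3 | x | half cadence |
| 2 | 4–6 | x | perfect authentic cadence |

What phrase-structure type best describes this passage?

Phrase 1 ends with a half cadence (weaker) and phrase 2 with a perfect authentic cadence (stronger): antecedent + consequent = a period.
The two phrases open with the same material (x / x), so the period is parallel.

parallel period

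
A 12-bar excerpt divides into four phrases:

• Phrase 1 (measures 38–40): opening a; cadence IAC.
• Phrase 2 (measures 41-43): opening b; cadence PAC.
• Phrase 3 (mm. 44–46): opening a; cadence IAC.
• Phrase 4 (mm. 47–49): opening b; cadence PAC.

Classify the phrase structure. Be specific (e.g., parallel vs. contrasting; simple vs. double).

The cadence pattern IAC–PAC–IAC–PAC is weak–strong twice, and phrases 3–4 restate phrases 1–2: a period heard twice, not a double period (which would end weakly at phrase 2).

repeated period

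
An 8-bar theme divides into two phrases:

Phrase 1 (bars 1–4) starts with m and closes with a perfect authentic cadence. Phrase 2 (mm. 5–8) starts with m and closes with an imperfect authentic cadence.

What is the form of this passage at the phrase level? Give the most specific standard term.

phrase group

The second phrase closes with an imperfect authentic cadence, which is not stronger than the first phrase's perfect authentic cadence; without a weak→strong cadential pair there is no antecedent–consequent relationship, so this is a phrase group rather than a period.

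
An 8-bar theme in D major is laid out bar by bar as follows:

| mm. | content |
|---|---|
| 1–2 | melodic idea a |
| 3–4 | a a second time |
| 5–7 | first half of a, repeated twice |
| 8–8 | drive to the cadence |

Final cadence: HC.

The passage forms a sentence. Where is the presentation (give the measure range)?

measures 1–4

The presentation of a sentence is the basic idea (mm. 1-2) plus its repetition (mm. 3-4); the presentation is therefore mm. 1-4.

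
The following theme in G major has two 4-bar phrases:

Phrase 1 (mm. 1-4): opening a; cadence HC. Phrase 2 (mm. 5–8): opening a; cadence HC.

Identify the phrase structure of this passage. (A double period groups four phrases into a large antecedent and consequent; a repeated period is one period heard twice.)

Both phrases have the same opening (a) and the same cadence (half cadence): the second is a restatement, not a consequent, so this is a repeated phrase rather than a period.

repeated phrase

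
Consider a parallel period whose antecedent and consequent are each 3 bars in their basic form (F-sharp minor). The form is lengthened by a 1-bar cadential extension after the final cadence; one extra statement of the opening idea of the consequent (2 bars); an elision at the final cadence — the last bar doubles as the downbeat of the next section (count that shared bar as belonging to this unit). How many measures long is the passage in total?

Basic parallel period: 3 + 3 = 6 bars.
6 (basic form) + 1 (cadential extension) + 2 (extra statement) = 9.
The elision shares a bar with the next section but does not change this unit's count.

9 measures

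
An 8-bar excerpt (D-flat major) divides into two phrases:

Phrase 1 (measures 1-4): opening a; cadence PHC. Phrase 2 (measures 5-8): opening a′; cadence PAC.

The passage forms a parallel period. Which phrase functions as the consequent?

phrase 2

The phrase ending with the weaker cadence (Phrygian half cadence) is the antecedent; the one ending more conclusively (perfect authentic cadence) is the consequent. The consequent is phrase 2.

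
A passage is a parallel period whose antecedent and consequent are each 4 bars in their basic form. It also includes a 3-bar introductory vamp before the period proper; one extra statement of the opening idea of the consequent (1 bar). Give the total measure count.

12 measures

Basic parallel period: 4 + 4 = 8 bars.
8 (basic form) + 3 (introduction) + 1 (extra statement) = 12.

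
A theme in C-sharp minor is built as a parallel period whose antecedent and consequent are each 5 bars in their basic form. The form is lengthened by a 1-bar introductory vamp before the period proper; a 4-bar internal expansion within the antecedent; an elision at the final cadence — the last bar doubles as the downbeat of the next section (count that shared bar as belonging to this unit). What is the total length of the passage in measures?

15 measures

Basic parallel period: 5 + 5 = 10 bars.
10 (basic form) + 1 (introduction) + 4 (internal expansion) = 15.
The elision shares a bar with the next section but does not change this unit's count.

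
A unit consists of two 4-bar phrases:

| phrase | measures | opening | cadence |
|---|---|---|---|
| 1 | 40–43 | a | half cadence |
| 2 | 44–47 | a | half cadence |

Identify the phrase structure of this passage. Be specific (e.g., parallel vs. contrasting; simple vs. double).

repeated phrase

Both phrases have the same opening (a) and the same cadence (half cadence): the second is a restatement, not a consequent, so this is a repeated phrase rather than a period.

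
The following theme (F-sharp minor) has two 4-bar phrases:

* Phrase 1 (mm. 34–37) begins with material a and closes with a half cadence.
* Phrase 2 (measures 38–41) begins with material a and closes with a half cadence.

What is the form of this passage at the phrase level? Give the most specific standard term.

repeated phrase

Both phrases have the same opening (a) and the same cadence (half cadence): the second is a restatement, not a consequent, so this is a repeated phrase rather than a period.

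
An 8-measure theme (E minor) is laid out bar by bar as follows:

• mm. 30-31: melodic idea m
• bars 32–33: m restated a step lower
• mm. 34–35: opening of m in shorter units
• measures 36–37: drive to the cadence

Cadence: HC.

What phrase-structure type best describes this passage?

Basic idea (measures 30–31) + its repetition (mm. 32–33) form the presentation; fragmentation and cadence (mm. 34-37) form the continuation — the 8-bar whole is a sentence.

sentence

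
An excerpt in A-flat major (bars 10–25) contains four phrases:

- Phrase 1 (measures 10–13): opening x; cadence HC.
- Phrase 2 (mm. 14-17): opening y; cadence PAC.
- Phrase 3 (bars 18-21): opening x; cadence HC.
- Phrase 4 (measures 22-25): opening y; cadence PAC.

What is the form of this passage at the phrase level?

The cadence pattern HC–PAC–HC–PAC is weak–strong twice, and phrases 3–4 restate phrases 1–2: a period heard twice, not a double period (which would end weakly at phrase 2).

repeated period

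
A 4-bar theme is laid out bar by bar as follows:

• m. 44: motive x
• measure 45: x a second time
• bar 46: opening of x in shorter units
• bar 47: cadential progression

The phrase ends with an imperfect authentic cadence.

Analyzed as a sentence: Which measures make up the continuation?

After the presentation (measures 44–45), the continuation covers the fragmentation through the cadence: mm. 46–47.

measures 46–47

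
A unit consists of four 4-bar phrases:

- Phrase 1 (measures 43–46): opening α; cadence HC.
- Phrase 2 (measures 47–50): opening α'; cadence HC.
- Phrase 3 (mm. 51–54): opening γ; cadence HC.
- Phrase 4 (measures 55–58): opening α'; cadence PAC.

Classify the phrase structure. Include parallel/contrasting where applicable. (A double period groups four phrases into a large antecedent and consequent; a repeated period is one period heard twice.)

contrasting double period

Four phrases in two halves: the first half (measures 43–50) ends with a half cadence, the second (bars 51-58) with a perfect authentic cadence — a large antecedent–consequent pair, i.e. a double period.
Phrase 3 begins with different material from phrase 1, making it contrasting.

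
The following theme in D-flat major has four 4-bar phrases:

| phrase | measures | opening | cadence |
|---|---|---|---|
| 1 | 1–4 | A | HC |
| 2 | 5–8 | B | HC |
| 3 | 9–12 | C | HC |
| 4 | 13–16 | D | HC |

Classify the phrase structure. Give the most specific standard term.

Phrase 4 ends with a half cadence, no stronger than phrase 2's half cadence, so the four phrases do not form a double period; nor do phrases 3–4 duplicate 1–2, so it is not a repeated period. With no phrase reaching a conclusive cadence, the passage is a phrase group.

phrase group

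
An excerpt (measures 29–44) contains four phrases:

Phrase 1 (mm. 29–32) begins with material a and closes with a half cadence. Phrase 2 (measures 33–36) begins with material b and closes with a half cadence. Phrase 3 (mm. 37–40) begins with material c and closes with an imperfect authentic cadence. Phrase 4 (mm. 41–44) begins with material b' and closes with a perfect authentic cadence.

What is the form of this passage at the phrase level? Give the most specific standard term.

Four phrases in two halves: the first half (bars 29–36) ends with a half cadence, the second (mm. 37–44) with a perfect authentic cadence — a large antecedent–consequent pair, i.e. a double period.
Phrase 3 begins with different material from phrase 1, making it contrasting.

contrasting double period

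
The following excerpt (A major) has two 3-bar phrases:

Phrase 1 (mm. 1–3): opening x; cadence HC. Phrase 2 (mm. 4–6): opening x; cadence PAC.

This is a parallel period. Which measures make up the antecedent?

The phrase ending with the weaker cadence (half cadence) is the antecedent; the one ending more conclusively (perfect authentic cadence) is the consequent. The antecedent is measures 1–3.

measures 1–3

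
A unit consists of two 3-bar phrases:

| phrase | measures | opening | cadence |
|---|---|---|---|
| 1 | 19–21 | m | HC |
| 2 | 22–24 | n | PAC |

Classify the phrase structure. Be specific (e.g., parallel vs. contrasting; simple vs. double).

Phrase 1 ends with a half cadence (weaker) and phrase 2 with a perfect authentic cadence (stronger): antecedent + consequent = a period.
The two phrases open with different material (m / n), so the period is contrasting.

contrasting period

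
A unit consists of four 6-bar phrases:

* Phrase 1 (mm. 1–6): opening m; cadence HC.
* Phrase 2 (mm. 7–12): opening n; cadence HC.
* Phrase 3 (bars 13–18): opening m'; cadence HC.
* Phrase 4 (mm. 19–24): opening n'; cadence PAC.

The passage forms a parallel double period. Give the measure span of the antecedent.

In a double period the four phrases pair into a large antecedent (phrases 1–2, ending half cadence) and a large consequent (phrases 3–4, ending perfect authentic cadence). The antecedent spans measures 1-12.

measures 1–12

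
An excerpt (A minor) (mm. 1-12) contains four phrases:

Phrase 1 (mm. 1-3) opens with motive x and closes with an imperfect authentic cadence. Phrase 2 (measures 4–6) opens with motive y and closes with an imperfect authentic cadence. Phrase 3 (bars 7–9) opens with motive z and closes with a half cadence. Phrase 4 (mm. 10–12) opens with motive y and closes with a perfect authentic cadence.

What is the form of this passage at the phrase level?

Four phrases in two halves: the first half (mm. 1–6) ends with an imperfect authentic cadence, the second (mm. 7–12) with a perfect authentic cadence — a large antecedent–consequent pair, i.e. a double period.
Phrase 3 begins with different material from phrase 1, making it contrasting.

contrasting double period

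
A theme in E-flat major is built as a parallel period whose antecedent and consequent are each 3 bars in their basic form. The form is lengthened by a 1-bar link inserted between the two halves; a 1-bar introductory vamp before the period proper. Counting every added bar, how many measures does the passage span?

8 measures

Basic parallel period: 3 + 3 = 6 bars.
6 (basic form) + 1 (link) + 1 (introduction) = 8.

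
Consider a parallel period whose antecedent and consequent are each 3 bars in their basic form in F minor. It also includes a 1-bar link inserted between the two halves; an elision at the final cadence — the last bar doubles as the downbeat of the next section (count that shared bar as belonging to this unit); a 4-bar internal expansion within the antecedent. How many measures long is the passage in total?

11 measures

Basic parallel period: 3 + 3 = 6 bars.
6 (basic form) + 1 (link) + 4 (internal expansion) = 11.
The elision shares a bar with the next section but does not change this unit's count.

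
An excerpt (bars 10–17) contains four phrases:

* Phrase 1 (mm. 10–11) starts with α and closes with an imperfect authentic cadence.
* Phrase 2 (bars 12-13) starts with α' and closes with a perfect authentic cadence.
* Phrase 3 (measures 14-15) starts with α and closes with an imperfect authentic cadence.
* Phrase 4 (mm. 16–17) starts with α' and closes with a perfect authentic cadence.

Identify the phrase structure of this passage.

repeated period

The cadence pattern IAC–PAC–IAC–PAC is weak–strong twice, and phrases 3–4 restate phrases 1–2: a period heard twice, not a double period (which would end weakly at phrase 2).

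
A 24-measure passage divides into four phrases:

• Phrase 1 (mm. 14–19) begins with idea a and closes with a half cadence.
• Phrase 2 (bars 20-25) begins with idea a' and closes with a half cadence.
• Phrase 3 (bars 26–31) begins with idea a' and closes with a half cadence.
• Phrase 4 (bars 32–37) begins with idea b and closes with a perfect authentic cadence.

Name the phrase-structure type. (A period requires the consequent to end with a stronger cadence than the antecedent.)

parallel double period

Four phrases in two halves: the first half (mm. 14–25) ends with a half cadence, the second (bars 26–37) with a perfect authentic cadence — a large antecedent–consequent pair, i.e. a double period.
Phrase 3 begins with the same material as phrase 1, making it parallel.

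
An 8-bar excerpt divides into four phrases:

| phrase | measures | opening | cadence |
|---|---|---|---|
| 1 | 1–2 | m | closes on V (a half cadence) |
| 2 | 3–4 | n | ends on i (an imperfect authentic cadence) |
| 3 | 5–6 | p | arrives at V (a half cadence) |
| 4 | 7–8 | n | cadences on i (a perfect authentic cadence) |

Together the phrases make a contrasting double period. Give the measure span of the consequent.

In a double period the first pair of phrases (ending imperfect authentic cadence) is the large antecedent and the second pair (ending perfect authentic cadence) is the large consequent; the consequent is measures 5–8.

measures 5–8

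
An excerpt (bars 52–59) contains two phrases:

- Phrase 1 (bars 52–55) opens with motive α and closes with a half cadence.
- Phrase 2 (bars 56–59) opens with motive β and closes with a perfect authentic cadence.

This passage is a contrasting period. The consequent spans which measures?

The antecedent is the phrase ending with the weaker cadence (half cadence, phrase 1) and the consequent the one ending more conclusively (perfect authentic cadence, phrase 2); the consequent is mm. 56-59.

measures 56–59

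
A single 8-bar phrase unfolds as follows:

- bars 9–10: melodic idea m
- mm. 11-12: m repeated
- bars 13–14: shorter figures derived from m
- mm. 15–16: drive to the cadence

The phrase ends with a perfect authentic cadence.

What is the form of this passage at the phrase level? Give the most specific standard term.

Basic idea (bars 9–10) + its repetition (bars 11–12) form the presentation; fragmentation and cadence (mm. 13–16) form the continuation — the 8-bar whole is a sentence.

sentence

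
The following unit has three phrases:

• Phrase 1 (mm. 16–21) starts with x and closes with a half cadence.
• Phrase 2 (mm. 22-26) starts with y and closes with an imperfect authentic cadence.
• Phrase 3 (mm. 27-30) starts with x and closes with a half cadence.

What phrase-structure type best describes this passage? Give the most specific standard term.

phrase group

The final phrase closes with a half cadence, which is not stronger than the preceding imperfect authentic cadence; the 3 phrases lack an overall antecedent–consequent design and so form a phrase group.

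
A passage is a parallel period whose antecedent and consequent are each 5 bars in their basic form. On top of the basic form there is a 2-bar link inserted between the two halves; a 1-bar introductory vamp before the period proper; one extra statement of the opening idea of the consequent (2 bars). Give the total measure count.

Basic parallel period: 5 + 5 = 10 bars.
10 (basic form) + 2 (link) + 1 (introduction) + 2 (extra statement) = 15.

15 measures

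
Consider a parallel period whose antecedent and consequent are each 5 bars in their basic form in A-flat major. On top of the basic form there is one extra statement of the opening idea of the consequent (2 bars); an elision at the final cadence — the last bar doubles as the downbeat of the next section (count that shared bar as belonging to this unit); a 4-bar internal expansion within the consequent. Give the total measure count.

Basic parallel period: 5 + 5 = 10 bars.
10 (basic form) + 2 (extra statement) + 4 (internal expansion) = 16.
The elision shares a bar with the next section but does not change this unit's count.

16 measures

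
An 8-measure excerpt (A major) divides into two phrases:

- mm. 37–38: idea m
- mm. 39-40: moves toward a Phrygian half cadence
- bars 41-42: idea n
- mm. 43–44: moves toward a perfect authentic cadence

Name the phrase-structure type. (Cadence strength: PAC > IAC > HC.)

contrasting period

Phrase 1 ends with a Phrygian half cadence (weaker) and phrase 2 with a perfect authentic cadence (stronger): antecedent + consequent = a period.
The two phrases open with different material (m / n), so the period is contrasting.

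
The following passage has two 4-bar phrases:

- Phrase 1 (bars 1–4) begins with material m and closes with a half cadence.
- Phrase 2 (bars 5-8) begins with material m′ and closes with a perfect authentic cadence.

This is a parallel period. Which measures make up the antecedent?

The phrase ending with the weaker cadence (half cadence) is the antecedent; the one ending more conclusively (perfect authentic cadence) is the consequent. The antecedent is measures 1–4.

measures 1–4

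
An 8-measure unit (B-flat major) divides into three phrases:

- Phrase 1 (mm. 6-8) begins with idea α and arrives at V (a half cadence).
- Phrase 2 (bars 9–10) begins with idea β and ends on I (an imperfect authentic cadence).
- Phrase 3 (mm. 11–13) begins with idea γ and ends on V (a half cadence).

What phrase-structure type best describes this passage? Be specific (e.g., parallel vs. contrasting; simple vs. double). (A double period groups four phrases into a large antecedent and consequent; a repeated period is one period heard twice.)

The final phrase closes with a half cadence, which is not stronger than the preceding imperfect authentic cadence; the 3 phrases lack an overall antecedent–consequent design and so form a phrase group.

phrase group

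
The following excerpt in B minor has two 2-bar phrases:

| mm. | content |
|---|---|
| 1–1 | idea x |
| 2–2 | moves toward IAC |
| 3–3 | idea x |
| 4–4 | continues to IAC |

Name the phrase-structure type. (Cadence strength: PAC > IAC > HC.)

Both phrases have the same opening (x) and the same cadence (imperfect authentic cadence): the second is a restatement, not a consequent, so this is a repeated phrase rather than a period.

repeated phrase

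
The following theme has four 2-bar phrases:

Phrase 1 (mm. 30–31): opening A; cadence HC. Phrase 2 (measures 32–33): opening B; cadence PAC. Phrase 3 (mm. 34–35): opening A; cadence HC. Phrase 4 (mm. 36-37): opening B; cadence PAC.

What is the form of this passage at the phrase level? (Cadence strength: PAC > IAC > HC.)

repeated period

The cadence pattern HC–PAC–HC–PAC is weak–strong twice, and phrases 3–4 restate phrases 1–2: a period heard twice, not a double period (which would end weakly at phrase 2).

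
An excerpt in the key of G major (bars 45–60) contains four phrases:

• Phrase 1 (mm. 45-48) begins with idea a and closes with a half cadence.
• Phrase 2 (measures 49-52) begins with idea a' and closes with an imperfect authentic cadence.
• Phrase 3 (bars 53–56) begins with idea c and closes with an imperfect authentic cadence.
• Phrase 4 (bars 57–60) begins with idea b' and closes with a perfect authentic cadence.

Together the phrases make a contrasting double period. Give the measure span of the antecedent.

In a double period the first pair of phrases (ending imperfect authentic cadence) is the large antecedent and the second pair (ending perfect authentic cadence) is the large consequent; the antecedent is measures 45–52.

measures 45–52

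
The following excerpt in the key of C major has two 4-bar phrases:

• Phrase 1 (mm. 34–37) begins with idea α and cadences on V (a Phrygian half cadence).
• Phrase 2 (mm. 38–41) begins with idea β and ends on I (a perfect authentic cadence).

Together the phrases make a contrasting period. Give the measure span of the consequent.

The phrase ending with the weaker cadence (Phrygian half cadence) is the antecedent; the one ending more conclusively (perfect authentic cadence) is the consequent. The consequent is measures 38–41.

measures 38–41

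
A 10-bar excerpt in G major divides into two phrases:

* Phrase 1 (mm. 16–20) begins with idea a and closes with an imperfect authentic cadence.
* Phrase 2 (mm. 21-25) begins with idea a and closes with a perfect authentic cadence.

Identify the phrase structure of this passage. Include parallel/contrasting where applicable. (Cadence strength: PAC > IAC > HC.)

parallel period

Phrase 1 ends with an imperfect authentic cadence (weaker) and phrase 2 with a perfect authentic cadence (stronger): antecedent + consequent = a period.
The two phrases open with the same material (a / a), so the period is parallel.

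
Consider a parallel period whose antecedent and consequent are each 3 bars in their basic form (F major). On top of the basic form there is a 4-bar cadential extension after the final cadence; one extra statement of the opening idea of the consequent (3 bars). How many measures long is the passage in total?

13 measures

Basic parallel period: 3 + 3 = 6 bars.
6 (basic form) + 4 (cadential extension) + 3 (extra statement) = 13.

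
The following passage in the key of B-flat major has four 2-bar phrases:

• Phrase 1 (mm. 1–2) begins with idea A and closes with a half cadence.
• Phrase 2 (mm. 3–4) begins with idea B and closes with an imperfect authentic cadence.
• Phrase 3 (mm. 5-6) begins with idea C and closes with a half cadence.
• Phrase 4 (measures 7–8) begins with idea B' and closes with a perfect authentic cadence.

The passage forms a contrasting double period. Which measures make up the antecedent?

measures 1–4

In a double period the first pair of phrases (ending imperfect authentic cadence) is the large antecedent and the second pair (ending perfect authentic cadence) is the large consequent; the antecedent is measures 1–4.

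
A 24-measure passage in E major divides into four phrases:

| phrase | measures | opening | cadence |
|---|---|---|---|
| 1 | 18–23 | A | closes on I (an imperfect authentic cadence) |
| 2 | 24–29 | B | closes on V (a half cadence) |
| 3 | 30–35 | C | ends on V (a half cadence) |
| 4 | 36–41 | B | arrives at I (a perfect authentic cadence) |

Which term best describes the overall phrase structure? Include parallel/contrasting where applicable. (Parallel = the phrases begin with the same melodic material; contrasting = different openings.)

Four phrases in two halves: the first half (mm. 18-29) ends with a half cadence, the second (bars 30–41) with a perfect authentic cadence — a large antecedent–consequent pair, i.e. a double period.
Phrase 3 begins with different material from phrase 1, making it contrasting.

contrasting double period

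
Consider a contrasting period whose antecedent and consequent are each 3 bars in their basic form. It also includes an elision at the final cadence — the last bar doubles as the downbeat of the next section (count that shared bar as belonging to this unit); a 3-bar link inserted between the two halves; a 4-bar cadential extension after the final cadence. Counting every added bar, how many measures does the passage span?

13 measures

Basic contrasting period: 3 + 3 = 6 bars.
6 (basic form) + 3 (link) + 4 (cadential extension) = 13.
The elision shares a bar with the next section but does not change this unit's count.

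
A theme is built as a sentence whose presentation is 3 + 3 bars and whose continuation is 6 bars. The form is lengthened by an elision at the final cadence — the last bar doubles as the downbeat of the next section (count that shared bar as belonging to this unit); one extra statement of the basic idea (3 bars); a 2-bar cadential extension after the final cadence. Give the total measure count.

Basic sentence: 3 + 3 + 6 = 12 bars.
12 (basic form) + 3 (extra statement) + 2 (cadential extension) = 17.
The elision shares a bar with the next section but does not change this unit's count.

17 measures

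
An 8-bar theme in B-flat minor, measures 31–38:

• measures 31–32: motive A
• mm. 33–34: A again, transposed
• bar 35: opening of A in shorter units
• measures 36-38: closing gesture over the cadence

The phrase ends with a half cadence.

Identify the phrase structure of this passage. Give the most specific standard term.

Basic idea (bars 31–32) + its repetition (bars 33-34) form the presentation; fragmentation and cadence (bars 35-38) form the continuation — the 8-bar whole is a sentence.

sentence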